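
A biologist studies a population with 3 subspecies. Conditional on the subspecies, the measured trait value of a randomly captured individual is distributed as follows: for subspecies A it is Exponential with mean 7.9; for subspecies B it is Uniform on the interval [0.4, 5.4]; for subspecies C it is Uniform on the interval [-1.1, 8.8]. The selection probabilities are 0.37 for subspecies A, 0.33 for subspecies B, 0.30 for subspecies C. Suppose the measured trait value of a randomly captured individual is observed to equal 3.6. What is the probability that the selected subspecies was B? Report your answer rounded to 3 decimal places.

0.524

Likelihoods f(3.6 | ·): A: 0.080254; B: 0.2; C: 0.10101.
Posterior ∝ prior × likelihood. Numerator for B: 0.33·0.2 = 0.066.
Normalizing constant: 0.37·0.080254 + 0.33·0.2 + 0.3·0.10101 = 0.125997.
P(B | observation) = 0.066 / 0.125997 = 0.523822.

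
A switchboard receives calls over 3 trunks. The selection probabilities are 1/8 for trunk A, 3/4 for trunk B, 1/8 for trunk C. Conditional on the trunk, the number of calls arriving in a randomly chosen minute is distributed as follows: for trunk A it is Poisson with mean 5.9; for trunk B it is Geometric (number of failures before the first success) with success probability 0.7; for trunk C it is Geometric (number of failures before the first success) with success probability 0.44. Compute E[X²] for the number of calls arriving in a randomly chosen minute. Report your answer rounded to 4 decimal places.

6.2497

For each component E[X²] = Var + (mean)², giving A: 40.71; B: 0.795918; C: 4.5124.
Overall E[X²] = 0.125·40.71 + 0.75·0.795918 + 0.125·4.5124 = 6.24974.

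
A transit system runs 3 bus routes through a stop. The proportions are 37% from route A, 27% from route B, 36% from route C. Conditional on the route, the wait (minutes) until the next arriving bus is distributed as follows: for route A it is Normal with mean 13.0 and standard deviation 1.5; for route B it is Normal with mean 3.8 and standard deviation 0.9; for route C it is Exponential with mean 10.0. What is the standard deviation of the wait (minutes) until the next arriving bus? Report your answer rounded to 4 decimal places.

Per component, A: μ=13, E[X²]=171.25; B: μ=3.8, E[X²]=15.25; C: μ=10, E[X²]=200.
E[X] = 0.37·13 + 0.27·3.8 + 0.36·10 = 9.436.
E[X²] = 0.37·171.25 + 0.27·15.25 + 0.36·200 = 139.48.
Var(X) = E[X²] − (E[X])² = 139.48 − 89.0381 = 50.4419.
SD(X) = √50.4419 = 7.10225.

7.1022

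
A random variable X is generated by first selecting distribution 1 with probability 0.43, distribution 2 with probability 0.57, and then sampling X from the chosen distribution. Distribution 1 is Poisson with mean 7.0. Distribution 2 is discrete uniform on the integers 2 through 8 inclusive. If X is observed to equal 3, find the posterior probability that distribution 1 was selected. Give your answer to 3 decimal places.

0.216

Likelihoods P(X=3 | ·): 1: 0.0521293; 2: 0.142857.
Posterior ∝ prior × likelihood. Numerator for 1: 0.43·0.0521293 = 0.0224156.
Normalizing constant: 0.43·0.0521293 + 0.57·0.142857 = 0.103844.
P(1 | observation) = 0.0224156 / 0.103844 = 0.215858.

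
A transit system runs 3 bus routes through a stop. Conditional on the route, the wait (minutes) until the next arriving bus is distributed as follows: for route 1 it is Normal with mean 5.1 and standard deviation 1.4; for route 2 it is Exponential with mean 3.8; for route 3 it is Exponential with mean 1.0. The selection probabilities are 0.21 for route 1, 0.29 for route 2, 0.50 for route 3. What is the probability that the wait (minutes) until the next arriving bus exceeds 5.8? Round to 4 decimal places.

0.1293

Conditional on each route, P(X > 5.8): 1: 0.308538; 2: 0.217335; 3: 0.00302755.
By total probability, P(X > 5.8) = 0.21·0.308538 + 0.29·0.217335 + 0.5·0.00302755 = 0.129334.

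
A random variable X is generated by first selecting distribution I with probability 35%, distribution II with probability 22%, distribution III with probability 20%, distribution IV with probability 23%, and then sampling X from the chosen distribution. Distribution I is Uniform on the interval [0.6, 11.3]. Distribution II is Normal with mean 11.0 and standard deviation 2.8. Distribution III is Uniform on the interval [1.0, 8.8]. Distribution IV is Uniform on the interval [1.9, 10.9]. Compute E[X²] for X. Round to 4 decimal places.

For each component E[X²] = Var + (mean)², giving I: 44.9433; II: 128.84; III: 29.08; IV: 47.71.
Overall E[X²] = 0.35·44.9433 + 0.22·128.84 + 0.2·29.08 + 0.23·47.71 = 60.8643.

60.8643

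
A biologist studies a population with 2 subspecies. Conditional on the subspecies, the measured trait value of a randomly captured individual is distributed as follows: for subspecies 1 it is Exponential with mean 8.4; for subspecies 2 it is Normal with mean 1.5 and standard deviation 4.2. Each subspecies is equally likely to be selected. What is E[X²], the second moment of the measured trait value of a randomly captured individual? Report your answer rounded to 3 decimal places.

80.505

For each component E[X²] = Var + (mean)², giving 1: 141.12; 2: 19.89.
Overall E[X²] = 0.5·141.12 + 0.5·19.89 = 80.505.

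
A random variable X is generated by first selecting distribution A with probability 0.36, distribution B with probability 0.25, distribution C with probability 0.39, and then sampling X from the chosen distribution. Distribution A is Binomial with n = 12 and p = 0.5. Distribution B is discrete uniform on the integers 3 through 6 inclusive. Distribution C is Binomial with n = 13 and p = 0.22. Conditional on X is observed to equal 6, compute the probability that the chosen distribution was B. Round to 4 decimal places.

Likelihoods P(X=6 | ·): A: 0.225586; B: 0.25; C: 0.0341756.
Posterior ∝ prior × likelihood. Numerator for B: 0.25·0.25 = 0.0625.
Normalizing constant: 0.36·0.225586 + 0.25·0.25 + 0.39·0.0341756 = 0.157039.
P(B | observation) = 0.0625 / 0.157039 = 0.397989.

0.3980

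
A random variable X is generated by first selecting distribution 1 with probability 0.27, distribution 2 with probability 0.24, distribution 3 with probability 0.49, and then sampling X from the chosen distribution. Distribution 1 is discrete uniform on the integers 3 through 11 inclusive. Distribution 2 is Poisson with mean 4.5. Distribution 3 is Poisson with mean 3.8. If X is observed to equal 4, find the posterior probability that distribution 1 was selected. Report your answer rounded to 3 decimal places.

Likelihoods P(X=4 | ·): 1: 0.111111; 2: 0.189808; 3: 0.194359.
Posterior ∝ prior × likelihood. Numerator for 1: 0.27·0.111111 = 0.03.
Normalizing constant: 0.27·0.111111 + 0.24·0.189808 + 0.49·0.194359 = 0.17079.
P(1 | observation) = 0.03 / 0.17079 = 0.175655.

0.176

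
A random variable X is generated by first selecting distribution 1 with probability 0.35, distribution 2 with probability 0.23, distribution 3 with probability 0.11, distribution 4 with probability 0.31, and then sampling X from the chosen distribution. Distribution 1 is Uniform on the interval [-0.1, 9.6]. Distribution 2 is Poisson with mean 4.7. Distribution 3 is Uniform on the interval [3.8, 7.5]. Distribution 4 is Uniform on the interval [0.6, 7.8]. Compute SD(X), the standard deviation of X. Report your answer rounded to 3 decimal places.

2.338

Per component, 1: μ=4.75, E[X²]=30.4033; 2: μ=4.7, E[X²]=26.79; 3: μ=5.65, E[X²]=33.0633; 4: μ=4.2, E[X²]=21.96.
E[X] = 0.35·4.75 + 0.23·4.7 + 0.11·5.65 + 0.31·4.2 = 4.667.
E[X²] = 0.35·30.4033 + 0.23·26.79 + 0.11·33.0633 + 0.31·21.96 = 27.2474.
Var(X) = E[X²] − (E[X])² = 27.2474 − 21.7809 = 5.46654.
SD(X) = √5.46654 = 2.33806.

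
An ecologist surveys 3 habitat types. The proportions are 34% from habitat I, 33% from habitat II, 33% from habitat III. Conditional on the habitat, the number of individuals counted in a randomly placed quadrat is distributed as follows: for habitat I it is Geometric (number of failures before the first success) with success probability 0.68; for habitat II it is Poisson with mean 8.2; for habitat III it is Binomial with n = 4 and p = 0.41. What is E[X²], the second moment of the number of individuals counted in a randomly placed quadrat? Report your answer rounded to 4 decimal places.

For each component E[X²] = Var + (mean)², giving I: 0.913495; II: 75.44; III: 3.6572.
Overall E[X²] = 0.34·0.913495 + 0.33·75.44 + 0.33·3.6572 = 26.4127.

26.4127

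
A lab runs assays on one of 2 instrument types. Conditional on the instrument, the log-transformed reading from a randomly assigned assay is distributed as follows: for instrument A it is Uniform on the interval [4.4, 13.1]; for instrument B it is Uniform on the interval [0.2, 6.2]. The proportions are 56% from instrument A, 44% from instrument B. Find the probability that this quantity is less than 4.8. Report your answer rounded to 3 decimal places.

Conditional on each instrument, P(X < 4.8): A: 0.045977; B: 0.766667.
By total probability, P(X < 4.8) = 0.56·0.045977 + 0.44·0.766667 = 0.36308.

0.363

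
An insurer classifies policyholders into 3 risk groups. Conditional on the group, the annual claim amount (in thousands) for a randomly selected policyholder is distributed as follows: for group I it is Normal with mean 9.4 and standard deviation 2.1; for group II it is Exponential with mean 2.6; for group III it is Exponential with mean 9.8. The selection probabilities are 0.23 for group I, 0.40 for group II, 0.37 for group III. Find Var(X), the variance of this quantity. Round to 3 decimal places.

Per component, I: μ=9.4, E[X²]=92.77; II: μ=2.6, E[X²]=13.52; III: μ=9.8, E[X²]=192.08.
E[X] = 0.23·9.4 + 0.4·2.6 + 0.37·9.8 = 6.828.
E[X²] = 0.23·92.77 + 0.4·13.52 + 0.37·192.08 = 97.8147.
Var(X) = E[X²] − (E[X])² = 97.8147 − 46.6216 = 51.1931.

51.193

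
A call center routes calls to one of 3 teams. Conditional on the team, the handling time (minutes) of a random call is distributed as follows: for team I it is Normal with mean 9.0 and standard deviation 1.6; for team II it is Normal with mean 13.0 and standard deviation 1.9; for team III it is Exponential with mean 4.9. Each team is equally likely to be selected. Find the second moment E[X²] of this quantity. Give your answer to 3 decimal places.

101.397

For each component E[X²] = Var + (mean)², giving I: 83.56; II: 172.61; III: 48.02.
Overall E[X²] = 0.333333·83.56 + 0.333333·172.61 + 0.333333·48.02 = 101.397.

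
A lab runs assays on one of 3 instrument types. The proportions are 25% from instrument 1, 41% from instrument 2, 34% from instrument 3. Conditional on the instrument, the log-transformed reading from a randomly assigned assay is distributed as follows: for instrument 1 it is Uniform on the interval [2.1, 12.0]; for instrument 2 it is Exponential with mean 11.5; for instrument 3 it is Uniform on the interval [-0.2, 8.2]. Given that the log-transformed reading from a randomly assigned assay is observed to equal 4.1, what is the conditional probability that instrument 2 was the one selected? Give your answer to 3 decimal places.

0.275

Likelihoods f(4.1 | ·): 1: 0.10101; 2: 0.0608789; 3: 0.119048.
Posterior ∝ prior × likelihood. Numerator for 2: 0.41·0.0608789 = 0.0249603.
Normalizing constant: 0.25·0.10101 + 0.41·0.0608789 + 0.34·0.119048 = 0.0906891.
P(2 | observation) = 0.0249603 / 0.0906891 = 0.27523.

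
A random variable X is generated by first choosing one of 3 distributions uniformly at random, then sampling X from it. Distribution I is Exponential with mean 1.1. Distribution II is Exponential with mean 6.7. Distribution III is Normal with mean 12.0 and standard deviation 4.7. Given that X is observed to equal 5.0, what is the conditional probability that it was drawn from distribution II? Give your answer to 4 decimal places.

0.6527

Likelihoods f(5.0 | ·): I: 0.00965031; II: 0.070766; III: 0.0279986.
Posterior ∝ prior × likelihood. Numerator for II: 0.333333·0.070766 = 0.0235887.
Normalizing constant: 0.333333·0.00965031 + 0.333333·0.070766 + 0.333333·0.0279986 = 0.0361383.
P(II | observation) = 0.0235887 / 0.0361383 = 0.652733.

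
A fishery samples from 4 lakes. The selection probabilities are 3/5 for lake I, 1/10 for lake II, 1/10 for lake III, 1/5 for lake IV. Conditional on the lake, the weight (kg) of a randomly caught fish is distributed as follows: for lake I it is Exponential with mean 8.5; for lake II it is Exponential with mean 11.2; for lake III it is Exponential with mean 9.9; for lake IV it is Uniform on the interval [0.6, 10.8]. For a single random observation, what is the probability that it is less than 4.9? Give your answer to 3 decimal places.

Conditional on each lake, P(X < 4.9): I: 0.438122; II: 0.354351; III: 0.390398; IV: 0.421569.
By total probability, P(X < 4.9) = 0.6·0.438122 + 0.1·0.354351 + 0.1·0.390398 + 0.2·0.421569 = 0.421662.

0.422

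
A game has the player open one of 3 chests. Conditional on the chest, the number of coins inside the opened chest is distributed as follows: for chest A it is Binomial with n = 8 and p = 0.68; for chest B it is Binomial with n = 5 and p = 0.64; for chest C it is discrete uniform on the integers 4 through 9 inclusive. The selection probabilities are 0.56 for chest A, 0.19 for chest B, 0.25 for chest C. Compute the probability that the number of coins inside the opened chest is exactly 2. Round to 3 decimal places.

Conditional on each chest, P(X = 2): A: 0.013902; B: 0.191103; C: 0.
By total probability, P(X = 2) = 0.56·0.013902 + 0.19·0.191103 + 0.25·0 = 0.0440947.

0.044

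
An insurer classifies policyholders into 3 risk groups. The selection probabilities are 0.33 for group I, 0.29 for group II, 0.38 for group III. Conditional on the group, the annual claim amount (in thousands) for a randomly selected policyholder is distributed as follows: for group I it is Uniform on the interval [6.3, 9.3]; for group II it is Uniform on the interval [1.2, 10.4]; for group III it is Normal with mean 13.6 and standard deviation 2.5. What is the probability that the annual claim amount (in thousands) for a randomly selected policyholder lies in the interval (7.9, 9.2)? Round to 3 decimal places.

Conditional on each group, P(7.9 < X < 9.2): I: 0.433333; II: 0.141304; III: 0.0279001.
By total probability, P(7.9 < X < 9.2) = 0.33·0.433333 + 0.29·0.141304 + 0.38·0.0279001 = 0.19458.

0.195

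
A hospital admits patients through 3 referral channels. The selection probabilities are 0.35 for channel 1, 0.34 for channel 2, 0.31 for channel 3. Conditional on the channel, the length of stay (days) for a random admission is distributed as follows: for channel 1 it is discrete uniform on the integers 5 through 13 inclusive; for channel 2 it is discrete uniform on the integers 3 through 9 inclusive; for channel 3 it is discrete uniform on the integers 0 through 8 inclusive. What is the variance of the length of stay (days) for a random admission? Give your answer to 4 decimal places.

9.9651

Per component, 1: μ=9, E[X²]=87.6667; 2: μ=6, E[X²]=40; 3: μ=4, E[X²]=22.6667.
E[X] = 0.35·9 + 0.34·6 + 0.31·4 = 6.43.
E[X²] = 0.35·87.6667 + 0.34·40 + 0.31·22.6667 = 51.31.
Var(X) = E[X²] − (E[X])² = 51.31 − 41.3449 = 9.9651.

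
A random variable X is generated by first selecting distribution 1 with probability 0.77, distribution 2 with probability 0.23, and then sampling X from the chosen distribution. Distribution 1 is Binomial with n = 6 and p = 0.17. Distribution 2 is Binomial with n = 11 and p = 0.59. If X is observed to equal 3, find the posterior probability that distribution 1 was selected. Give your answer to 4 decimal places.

Likelihoods P(X=3 | ·): 1: 0.0561838; 2: 0.0270589.
Posterior ∝ prior × likelihood. Numerator for 1: 0.77·0.0561838 = 0.0432615.
Normalizing constant: 0.77·0.0561838 + 0.23·0.0270589 = 0.0494851.
P(1 | observation) = 0.0432615 / 0.0494851 = 0.874234.

0.8742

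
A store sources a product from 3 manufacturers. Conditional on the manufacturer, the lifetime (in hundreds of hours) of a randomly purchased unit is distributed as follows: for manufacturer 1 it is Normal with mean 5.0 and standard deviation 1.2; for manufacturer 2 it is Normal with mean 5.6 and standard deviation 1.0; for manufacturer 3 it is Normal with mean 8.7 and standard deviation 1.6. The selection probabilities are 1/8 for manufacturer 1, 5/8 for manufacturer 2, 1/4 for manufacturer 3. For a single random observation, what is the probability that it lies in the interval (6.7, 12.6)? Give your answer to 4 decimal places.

0.3163

Conditional on each manufacturer, P(6.7 < X < 12.6): 1: 0.0782902; 2: 0.135666; 3: 0.886956.
By total probability, P(6.7 < X < 12.6) = 0.125·0.0782902 + 0.625·0.135666 + 0.25·0.886956 = 0.316316.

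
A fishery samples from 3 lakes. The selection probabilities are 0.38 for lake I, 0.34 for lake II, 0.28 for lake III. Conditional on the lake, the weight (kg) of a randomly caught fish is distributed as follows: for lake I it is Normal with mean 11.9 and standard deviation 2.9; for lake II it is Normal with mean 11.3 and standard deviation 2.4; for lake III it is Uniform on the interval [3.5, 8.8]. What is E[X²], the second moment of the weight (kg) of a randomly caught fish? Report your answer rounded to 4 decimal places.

113.6263

For each component E[X²] = Var + (mean)², giving I: 150.02; II: 133.45; III: 40.1633.
Overall E[X²] = 0.38·150.02 + 0.34·133.45 + 0.28·40.1633 = 113.626.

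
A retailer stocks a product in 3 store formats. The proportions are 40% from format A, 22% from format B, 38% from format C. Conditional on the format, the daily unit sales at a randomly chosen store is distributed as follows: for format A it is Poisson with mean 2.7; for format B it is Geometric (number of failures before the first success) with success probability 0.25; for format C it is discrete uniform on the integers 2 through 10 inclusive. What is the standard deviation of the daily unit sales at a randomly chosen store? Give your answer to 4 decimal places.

2.9443

Per component, A: μ=2.7, E[X²]=9.99; B: μ=3, E[X²]=21; C: μ=6, E[X²]=42.6667.
E[X] = 0.4·2.7 + 0.22·3 + 0.38·6 = 4.02.
E[X²] = 0.4·9.99 + 0.22·21 + 0.38·42.6667 = 24.8293.
Var(X) = E[X²] − (E[X])² = 24.8293 − 16.1604 = 8.66893.
SD(X) = √8.66893 = 2.94431.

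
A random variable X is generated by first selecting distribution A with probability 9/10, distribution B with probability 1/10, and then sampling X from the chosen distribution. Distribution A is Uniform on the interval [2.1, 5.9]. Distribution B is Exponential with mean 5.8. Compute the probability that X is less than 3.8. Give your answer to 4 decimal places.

Conditional on each component, P(X < 3.8): A: 0.447368; B: 0.480647.
By total probability, P(X < 3.8) = 0.9·0.447368 + 0.1·0.480647 = 0.450696.

0.4507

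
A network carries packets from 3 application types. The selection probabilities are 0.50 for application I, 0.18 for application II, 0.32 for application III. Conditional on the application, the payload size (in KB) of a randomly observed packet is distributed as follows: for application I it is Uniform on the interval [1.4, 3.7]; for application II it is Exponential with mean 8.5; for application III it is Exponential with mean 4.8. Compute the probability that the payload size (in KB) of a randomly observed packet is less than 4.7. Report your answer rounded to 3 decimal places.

0.776

Conditional on each application, P(X < 4.7): I: 1; II: 0.424745; III: 0.624376.
By total probability, P(X < 4.7) = 0.5·1 + 0.18·0.424745 + 0.32·0.624376 = 0.776254.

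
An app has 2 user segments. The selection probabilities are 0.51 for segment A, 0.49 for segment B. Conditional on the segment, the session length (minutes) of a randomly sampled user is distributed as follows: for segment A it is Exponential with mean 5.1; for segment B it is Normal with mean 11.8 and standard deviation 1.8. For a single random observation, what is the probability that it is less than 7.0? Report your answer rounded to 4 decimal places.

0.3826

Conditional on each segment, P(X < 7.0): A: 0.74654; B: 0.00383038.
By total probability, P(X < 7.0) = 0.51·0.74654 + 0.49·0.00383038 = 0.382612.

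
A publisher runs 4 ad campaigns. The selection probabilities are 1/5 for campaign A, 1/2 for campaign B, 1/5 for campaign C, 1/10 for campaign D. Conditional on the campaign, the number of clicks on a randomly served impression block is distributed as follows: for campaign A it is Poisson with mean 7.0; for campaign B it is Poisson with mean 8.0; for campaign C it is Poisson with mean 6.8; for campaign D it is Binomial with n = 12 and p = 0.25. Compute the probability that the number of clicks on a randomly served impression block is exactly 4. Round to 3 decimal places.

0.086

Conditional on each campaign, P(X = 4): A: 0.0912262; B: 0.0572523; C: 0.0992252; D: 0.193578.
By total probability, P(X = 4) = 0.2·0.0912262 + 0.5·0.0572523 + 0.2·0.0992252 + 0.1·0.193578 = 0.0860742.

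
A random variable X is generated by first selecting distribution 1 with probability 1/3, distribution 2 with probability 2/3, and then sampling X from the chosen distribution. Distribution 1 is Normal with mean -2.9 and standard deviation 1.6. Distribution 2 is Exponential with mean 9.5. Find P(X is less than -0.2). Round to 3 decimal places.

0.318

Conditional on each component, P(X < -0.2): 1: 0.954246; 2: 0.
By total probability, P(X < -0.2) = 0.333333·0.954246 + 0.666667·0 = 0.318082.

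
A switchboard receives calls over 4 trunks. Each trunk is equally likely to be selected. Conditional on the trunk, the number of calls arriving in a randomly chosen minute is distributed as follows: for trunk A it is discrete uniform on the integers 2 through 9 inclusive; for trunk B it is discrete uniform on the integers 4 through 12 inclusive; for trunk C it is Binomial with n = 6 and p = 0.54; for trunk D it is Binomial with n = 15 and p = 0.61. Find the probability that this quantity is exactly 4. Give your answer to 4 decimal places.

0.1280

Conditional on each trunk, P(X = 4): A: 0.125; B: 0.111111; C: 0.269887; D: 0.00600016.
By total probability, P(X = 4) = 0.25·0.125 + 0.25·0.111111 + 0.25·0.269887 + 0.25·0.00600016 = 0.128.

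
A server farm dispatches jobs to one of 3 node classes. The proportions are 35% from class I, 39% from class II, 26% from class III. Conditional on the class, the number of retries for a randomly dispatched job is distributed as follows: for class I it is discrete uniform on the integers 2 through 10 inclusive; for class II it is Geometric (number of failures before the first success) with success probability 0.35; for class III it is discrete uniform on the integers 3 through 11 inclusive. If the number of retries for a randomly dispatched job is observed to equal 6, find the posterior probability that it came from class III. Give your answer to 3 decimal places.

0.370

Likelihoods P(X=6 | ·): I: 0.111111; II: 0.0263966; III: 0.111111.
Posterior ∝ prior × likelihood. Numerator for III: 0.26·0.111111 = 0.0288889.
Normalizing constant: 0.35·0.111111 + 0.39·0.0263966 + 0.26·0.111111 = 0.0780725.
P(III | observation) = 0.0288889 / 0.0780725 = 0.370027.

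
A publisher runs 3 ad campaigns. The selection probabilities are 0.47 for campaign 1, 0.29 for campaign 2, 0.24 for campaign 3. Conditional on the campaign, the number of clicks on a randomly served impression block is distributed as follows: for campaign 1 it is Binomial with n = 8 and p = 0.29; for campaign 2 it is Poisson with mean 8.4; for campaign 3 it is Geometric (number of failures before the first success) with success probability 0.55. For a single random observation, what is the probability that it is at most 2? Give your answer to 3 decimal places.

Conditional on each campaign, P(X ≤ 2): 1: 0.577233; 2: 0.0100471; 3: 0.908875.
By total probability, P(X ≤ 2) = 0.47·0.577233 + 0.29·0.0100471 + 0.24·0.908875 = 0.492343.

0.492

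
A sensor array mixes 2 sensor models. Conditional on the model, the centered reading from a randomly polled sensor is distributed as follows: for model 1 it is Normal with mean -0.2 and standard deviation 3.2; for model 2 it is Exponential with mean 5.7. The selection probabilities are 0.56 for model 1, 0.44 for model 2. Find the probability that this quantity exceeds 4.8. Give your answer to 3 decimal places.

Conditional on each model, P(X > 4.8): 1: 0.0590851; 2: 0.430803.
By total probability, P(X > 4.8) = 0.56·0.0590851 + 0.44·0.430803 = 0.222641.

0.223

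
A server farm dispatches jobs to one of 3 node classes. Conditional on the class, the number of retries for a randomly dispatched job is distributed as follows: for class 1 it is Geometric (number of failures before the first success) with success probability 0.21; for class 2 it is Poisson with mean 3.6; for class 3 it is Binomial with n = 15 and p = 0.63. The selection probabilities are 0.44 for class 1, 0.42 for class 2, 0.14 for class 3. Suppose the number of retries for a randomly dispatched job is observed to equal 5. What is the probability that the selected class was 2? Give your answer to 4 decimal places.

Likelihoods P(X=5 | ·): 1: 0.0646182; 2: 0.13768; 3: 0.014331.
Posterior ∝ prior × likelihood. Numerator for 2: 0.42·0.13768 = 0.0578256.
Normalizing constant: 0.44·0.0646182 + 0.42·0.13768 + 0.14·0.014331 = 0.088264.
P(2 | observation) = 0.0578256 / 0.088264 = 0.655144.

0.6551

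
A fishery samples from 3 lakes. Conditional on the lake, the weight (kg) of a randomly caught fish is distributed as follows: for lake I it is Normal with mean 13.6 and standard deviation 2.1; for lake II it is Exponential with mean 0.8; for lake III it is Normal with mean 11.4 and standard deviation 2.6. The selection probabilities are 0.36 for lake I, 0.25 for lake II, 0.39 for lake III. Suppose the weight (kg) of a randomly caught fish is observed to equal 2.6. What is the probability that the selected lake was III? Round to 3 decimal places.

0.016

Likelihoods f(2.6 | ·): I: 2.09258e-07; II: 0.0484678; III: 0.000499321.
Posterior ∝ prior × likelihood. Numerator for III: 0.39·0.000499321 = 0.000194735.
Normalizing constant: 0.36·2.09258e-07 + 0.25·0.0484678 + 0.39·0.000499321 = 0.0123118.
P(III | observation) = 0.000194735 / 0.0123118 = 0.015817.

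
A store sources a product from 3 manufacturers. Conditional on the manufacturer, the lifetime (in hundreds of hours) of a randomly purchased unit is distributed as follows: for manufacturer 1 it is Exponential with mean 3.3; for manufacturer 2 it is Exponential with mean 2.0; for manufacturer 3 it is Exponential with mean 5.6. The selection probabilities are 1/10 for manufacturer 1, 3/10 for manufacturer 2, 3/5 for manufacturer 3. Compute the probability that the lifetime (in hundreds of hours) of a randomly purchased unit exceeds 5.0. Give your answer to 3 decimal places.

Conditional on each manufacturer, P(X > 5.0): 1: 0.219775; 2: 0.082085; 3: 0.409484.
By total probability, P(X > 5.0) = 0.1·0.219775 + 0.3·0.082085 + 0.6·0.409484 = 0.292293.

0.292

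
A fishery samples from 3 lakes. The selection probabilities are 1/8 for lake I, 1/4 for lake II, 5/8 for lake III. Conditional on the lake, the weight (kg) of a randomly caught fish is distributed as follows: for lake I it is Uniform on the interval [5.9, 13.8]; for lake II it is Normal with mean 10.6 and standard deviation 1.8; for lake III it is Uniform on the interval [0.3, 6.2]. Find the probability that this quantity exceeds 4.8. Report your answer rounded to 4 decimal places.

0.5231

Conditional on each lake, P(X > 4.8): I: 1; II: 0.999364; III: 0.237288.
By total probability, P(X > 4.8) = 0.125·1 + 0.25·0.999364 + 0.625·0.237288 = 0.523146.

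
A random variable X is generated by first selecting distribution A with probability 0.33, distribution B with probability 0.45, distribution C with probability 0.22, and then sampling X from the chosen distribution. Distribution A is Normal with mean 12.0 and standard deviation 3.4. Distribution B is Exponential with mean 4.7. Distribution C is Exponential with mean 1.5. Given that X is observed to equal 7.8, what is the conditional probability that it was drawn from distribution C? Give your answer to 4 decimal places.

Likelihoods f(7.8 | ·): A: 0.054711; B: 0.0404723; C: 0.00367771.
Posterior ∝ prior × likelihood. Numerator for C: 0.22·0.00367771 = 0.000809096.
Normalizing constant: 0.33·0.054711 + 0.45·0.0404723 + 0.22·0.00367771 = 0.0370763.
P(C | observation) = 0.000809096 / 0.0370763 = 0.0218225.

0.0218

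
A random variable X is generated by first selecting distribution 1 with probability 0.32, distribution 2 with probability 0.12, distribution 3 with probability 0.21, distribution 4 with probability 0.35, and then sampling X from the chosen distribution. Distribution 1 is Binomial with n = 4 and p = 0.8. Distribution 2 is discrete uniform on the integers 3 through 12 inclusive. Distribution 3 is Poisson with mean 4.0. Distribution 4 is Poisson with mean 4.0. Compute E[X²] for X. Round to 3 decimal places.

For each component E[X²] = Var + (mean)², giving 1: 10.88; 2: 64.5; 3: 20; 4: 20.
Overall E[X²] = 0.32·10.88 + 0.12·64.5 + 0.21·20 + 0.35·20 = 22.4216.

22.422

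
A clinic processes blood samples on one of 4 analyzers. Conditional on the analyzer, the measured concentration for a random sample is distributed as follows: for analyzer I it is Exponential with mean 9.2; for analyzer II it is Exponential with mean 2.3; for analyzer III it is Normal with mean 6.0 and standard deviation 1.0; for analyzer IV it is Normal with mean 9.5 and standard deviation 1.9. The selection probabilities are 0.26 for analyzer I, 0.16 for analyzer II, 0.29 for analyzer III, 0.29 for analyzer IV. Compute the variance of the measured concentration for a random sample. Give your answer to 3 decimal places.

Per component, I: μ=9.2, E[X²]=169.28; II: μ=2.3, E[X²]=10.58; III: μ=6, E[X²]=37; IV: μ=9.5, E[X²]=93.86.
E[X] = 0.26·9.2 + 0.16·2.3 + 0.29·6 + 0.29·9.5 = 7.255.
E[X²] = 0.26·169.28 + 0.16·10.58 + 0.29·37 + 0.29·93.86 = 83.655.
Var(X) = E[X²] − (E[X])² = 83.655 − 52.635 = 31.02.

31.020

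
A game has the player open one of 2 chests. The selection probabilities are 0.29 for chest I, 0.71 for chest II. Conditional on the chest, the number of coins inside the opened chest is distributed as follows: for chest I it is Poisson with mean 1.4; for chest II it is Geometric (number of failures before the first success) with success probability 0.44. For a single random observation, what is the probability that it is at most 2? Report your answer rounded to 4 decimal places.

0.8270

Conditional on each chest, P(X ≤ 2): I: 0.833498; II: 0.824384.
By total probability, P(X ≤ 2) = 0.29·0.833498 + 0.71·0.824384 = 0.827027.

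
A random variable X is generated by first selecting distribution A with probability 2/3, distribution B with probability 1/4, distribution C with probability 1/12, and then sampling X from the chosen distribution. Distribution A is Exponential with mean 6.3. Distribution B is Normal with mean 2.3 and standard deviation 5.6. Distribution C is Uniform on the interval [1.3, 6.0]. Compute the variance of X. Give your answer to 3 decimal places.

Per component, A: μ=6.3, E[X²]=79.38; B: μ=2.3, E[X²]=36.65; C: μ=3.65, E[X²]=15.1633.
E[X] = 0.666667·6.3 + 0.25·2.3 + 0.0833333·3.65 = 5.07917.
E[X²] = 0.666667·79.38 + 0.25·36.65 + 0.0833333·15.1633 = 63.3461.
Var(X) = E[X²] − (E[X])² = 63.3461 − 25.7979 = 37.5482.

37.548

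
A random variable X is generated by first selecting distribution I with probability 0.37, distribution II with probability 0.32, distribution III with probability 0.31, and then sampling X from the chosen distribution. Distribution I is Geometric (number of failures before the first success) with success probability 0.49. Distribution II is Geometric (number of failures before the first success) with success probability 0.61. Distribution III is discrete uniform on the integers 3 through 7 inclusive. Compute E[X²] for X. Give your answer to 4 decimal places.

10.0229

For each component E[X²] = Var + (mean)², giving I: 3.20741; II: 1.45687; III: 27.
Overall E[X²] = 0.37·3.20741 + 0.32·1.45687 + 0.31·27 = 10.0229.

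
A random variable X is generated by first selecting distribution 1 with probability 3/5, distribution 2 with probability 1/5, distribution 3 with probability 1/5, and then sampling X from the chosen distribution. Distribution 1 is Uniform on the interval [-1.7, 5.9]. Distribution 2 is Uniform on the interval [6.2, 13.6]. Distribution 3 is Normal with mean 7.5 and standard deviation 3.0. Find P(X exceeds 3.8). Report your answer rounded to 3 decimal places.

Conditional on each component, P(X > 3.8): 1: 0.276316; 2: 1; 3: 0.891274.
By total probability, P(X > 3.8) = 0.6·0.276316 + 0.2·1 + 0.2·0.891274 = 0.544044.

0.544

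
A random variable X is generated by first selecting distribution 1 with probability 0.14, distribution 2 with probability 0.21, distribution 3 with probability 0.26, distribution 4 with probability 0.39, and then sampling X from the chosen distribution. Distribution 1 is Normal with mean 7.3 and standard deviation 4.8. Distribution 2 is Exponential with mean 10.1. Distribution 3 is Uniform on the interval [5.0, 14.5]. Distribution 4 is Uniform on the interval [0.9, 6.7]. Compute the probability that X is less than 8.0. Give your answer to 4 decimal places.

Conditional on each component, P(X < 8.0): 1: 0.557974; 2: 0.547098; 3: 0.315789; 4: 1.
By total probability, P(X < 8.0) = 0.14·0.557974 + 0.21·0.547098 + 0.26·0.315789 + 0.39·1 = 0.665112.

0.6651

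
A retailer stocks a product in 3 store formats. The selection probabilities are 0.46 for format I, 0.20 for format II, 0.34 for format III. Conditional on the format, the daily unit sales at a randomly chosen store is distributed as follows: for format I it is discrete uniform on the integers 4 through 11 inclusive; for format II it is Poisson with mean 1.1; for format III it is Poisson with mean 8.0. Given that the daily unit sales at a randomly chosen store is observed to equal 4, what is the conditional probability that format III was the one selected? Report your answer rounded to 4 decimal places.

0.2402

Likelihoods P(X=4 | ·): I: 0.125; II: 0.0203065; III: 0.0572523.
Posterior ∝ prior × likelihood. Numerator for III: 0.34·0.0572523 = 0.0194658.
Normalizing constant: 0.46·0.125 + 0.2·0.0203065 + 0.34·0.0572523 = 0.0810271.
P(III | observation) = 0.0194658 / 0.0810271 = 0.240238.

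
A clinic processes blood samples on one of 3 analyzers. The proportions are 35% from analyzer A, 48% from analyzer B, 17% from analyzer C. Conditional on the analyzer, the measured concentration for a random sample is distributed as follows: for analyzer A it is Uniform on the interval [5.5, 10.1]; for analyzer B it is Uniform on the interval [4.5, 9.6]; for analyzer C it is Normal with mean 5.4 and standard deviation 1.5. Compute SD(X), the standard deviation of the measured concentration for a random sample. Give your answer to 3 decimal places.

Per component, A: μ=7.8, E[X²]=62.6033; B: μ=7.05, E[X²]=51.87; C: μ=5.4, E[X²]=31.41.
E[X] = 0.35·7.8 + 0.48·7.05 + 0.17·5.4 = 7.032.
E[X²] = 0.35·62.6033 + 0.48·51.87 + 0.17·31.41 = 52.1485.
Var(X) = E[X²] − (E[X])² = 52.1485 − 49.449 = 2.69944.
SD(X) = √2.69944 = 1.643.

1.643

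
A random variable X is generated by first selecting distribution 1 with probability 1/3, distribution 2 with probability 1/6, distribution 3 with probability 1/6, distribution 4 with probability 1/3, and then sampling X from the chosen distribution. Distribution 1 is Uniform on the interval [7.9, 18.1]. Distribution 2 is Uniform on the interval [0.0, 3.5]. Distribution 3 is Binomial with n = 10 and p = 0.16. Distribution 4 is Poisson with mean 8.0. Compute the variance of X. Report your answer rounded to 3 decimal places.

27.426

Per component, 1: μ=13, E[X²]=177.67; 2: μ=1.75, E[X²]=4.08333; 3: μ=1.6, E[X²]=3.904; 4: μ=8, E[X²]=72.
E[X] = 0.333333·13 + 0.166667·1.75 + 0.166667·1.6 + 0.333333·8 = 7.55833.
E[X²] = 0.333333·177.67 + 0.166667·4.08333 + 0.166667·3.904 + 0.333333·72 = 84.5546.
Var(X) = E[X²] − (E[X])² = 84.5546 − 57.1284 = 27.4262.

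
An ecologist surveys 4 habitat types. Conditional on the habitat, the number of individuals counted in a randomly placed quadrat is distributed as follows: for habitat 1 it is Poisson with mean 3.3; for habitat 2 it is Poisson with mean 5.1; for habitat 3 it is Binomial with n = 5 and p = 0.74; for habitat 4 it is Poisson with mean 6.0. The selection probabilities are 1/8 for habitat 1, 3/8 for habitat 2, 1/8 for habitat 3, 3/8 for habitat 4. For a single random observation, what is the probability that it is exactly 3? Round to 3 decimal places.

Conditional on each habitat, P(X = 3): 1: 0.220912; 2: 0.13479; 3: 0.273931; 4: 0.0892351.
By total probability, P(X = 3) = 0.125·0.220912 + 0.375·0.13479 + 0.125·0.273931 + 0.375·0.0892351 = 0.145865.

0.146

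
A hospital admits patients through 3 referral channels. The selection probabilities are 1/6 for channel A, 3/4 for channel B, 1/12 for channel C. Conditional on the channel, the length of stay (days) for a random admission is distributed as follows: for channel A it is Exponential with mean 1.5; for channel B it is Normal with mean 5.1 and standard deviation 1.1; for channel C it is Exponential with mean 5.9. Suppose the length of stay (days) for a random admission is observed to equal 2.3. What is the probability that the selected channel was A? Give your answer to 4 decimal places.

0.5425

Likelihoods f(2.3 | ·): A: 0.143877; B: 0.0142085; C: 0.114775.
Posterior ∝ prior × likelihood. Numerator for A: 0.166667·0.143877 = 0.0239795.
Normalizing constant: 0.166667·0.143877 + 0.75·0.0142085 + 0.0833333·0.114775 = 0.0442004.
P(A | observation) = 0.0239795 / 0.0442004 = 0.542517.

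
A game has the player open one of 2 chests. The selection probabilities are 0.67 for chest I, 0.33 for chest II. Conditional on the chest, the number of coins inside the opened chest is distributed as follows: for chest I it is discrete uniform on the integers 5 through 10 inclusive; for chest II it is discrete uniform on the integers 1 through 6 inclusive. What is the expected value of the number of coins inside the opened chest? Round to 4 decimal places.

6.1800

Component means — I: 7.5; II: 3.5.
E[X] = 0.67·7.5 + 0.33·3.5 = 6.18.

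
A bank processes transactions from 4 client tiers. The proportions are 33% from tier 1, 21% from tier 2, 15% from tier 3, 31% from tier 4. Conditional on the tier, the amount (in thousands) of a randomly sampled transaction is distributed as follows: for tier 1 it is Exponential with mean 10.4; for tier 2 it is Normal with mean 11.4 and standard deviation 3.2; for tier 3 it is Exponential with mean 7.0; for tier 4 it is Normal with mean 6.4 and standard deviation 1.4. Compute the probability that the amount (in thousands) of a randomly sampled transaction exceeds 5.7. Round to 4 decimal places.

Conditional on each tier, P(X > 5.7): 1: 0.57806; 2: 0.962564; 3: 0.442956; 4: 0.691462.
By total probability, P(X > 5.7) = 0.33·0.57806 + 0.21·0.962564 + 0.15·0.442956 + 0.31·0.691462 = 0.673695.

0.6737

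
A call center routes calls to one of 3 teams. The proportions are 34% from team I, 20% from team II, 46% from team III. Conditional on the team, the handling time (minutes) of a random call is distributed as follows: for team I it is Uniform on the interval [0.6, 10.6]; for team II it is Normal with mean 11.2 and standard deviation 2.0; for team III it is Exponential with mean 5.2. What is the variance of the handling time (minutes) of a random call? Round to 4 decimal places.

21.5412

Per component, I: μ=5.6, E[X²]=39.6933; II: μ=11.2, E[X²]=129.44; III: μ=5.2, E[X²]=54.08.
E[X] = 0.34·5.6 + 0.2·11.2 + 0.46·5.2 = 6.536.
E[X²] = 0.34·39.6933 + 0.2·129.44 + 0.46·54.08 = 64.2605.
Var(X) = E[X²] − (E[X])² = 64.2605 − 42.7193 = 21.5412.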